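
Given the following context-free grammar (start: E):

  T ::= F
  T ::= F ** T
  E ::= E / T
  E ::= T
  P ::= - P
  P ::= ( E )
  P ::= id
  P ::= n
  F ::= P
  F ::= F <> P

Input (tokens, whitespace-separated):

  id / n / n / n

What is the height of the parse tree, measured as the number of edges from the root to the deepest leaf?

7

[E [E [E [E [T [F [P id]]]] / [T [F [P n]]]] / [T [F [P n]]]] / [T [F [P n]]]]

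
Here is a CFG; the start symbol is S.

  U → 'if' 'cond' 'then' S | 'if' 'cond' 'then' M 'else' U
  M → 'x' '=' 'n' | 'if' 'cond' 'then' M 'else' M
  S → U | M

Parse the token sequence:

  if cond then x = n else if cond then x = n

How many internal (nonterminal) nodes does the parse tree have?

6

[S [U if cond then [M x = n] else [U if cond then [S [M x = n]]]]]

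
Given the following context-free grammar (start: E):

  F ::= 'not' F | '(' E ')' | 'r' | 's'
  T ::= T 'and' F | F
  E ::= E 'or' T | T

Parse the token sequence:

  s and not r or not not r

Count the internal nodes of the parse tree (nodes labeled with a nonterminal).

11

[E [E [T [T [F s]] and [F not [F r]]]] or [T [F not [F not [F r]]]]]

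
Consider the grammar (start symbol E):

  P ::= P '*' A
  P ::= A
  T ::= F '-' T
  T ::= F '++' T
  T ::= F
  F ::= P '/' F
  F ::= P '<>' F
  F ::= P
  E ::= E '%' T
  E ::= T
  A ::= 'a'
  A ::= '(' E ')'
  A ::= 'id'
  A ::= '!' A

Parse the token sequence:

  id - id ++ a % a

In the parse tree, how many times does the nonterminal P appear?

4

[E [E [T [F [P [A id]]] - [T [F [P [A id]]] ++ [T [F [P [A a]]]]]]] % [T [F [P [A a]]]]]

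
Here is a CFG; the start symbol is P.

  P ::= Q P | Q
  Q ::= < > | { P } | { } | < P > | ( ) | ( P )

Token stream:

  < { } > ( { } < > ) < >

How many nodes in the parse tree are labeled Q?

6

[P [Q < [P [Q { }]] >] [P [Q ( [P [Q { }] [P [Q < >]]] )] [P [Q < >]]]]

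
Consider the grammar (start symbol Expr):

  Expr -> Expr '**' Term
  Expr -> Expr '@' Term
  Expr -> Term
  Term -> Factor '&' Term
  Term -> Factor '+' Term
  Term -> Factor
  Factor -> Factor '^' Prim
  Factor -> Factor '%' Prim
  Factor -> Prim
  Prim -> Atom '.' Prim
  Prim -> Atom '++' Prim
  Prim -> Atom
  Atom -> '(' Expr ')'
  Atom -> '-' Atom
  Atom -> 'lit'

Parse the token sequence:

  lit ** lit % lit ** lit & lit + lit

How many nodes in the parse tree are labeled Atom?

6

[Expr [Expr [Expr [Term [Factor [Prim [Atom lit]]]]] ** [Term [Factor [Factor [Prim [Atom lit]]] % [Prim [Atom lit]]]]] ** [Term [Factor [Prim [Atom lit]]] & [Term [Factor [Prim [Atom lit]]] + [Term [Factor [Prim [Atom lit]]]]]]]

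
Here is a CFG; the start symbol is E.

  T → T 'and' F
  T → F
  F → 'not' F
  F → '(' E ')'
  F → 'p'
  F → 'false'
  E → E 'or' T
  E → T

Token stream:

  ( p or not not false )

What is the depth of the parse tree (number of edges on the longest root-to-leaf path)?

[E [T [F ( [E [E [T [F p]]] or [T [F not [F not [F false]]]]] )]]]

8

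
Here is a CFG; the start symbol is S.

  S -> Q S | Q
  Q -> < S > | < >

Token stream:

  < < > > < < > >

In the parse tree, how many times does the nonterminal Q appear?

[S [Q < [S [Q < >]] >] [S [Q < [S [Q < >]] >]]]

4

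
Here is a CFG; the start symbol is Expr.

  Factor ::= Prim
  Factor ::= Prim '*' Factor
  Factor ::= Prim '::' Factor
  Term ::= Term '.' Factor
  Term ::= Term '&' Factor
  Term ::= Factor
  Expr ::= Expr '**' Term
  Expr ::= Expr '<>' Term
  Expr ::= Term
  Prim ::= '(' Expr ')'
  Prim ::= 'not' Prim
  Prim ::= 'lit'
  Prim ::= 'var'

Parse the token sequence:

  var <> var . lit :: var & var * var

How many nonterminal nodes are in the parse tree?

18

[Expr [Expr [Term [Factor [Prim var]]]] <> [Term [Term [Term [Factor [Prim var]]] . [Factor [Prim lit] :: [Factor [Prim var]]]] & [Factor [Prim var] * [Factor [Prim var]]]]]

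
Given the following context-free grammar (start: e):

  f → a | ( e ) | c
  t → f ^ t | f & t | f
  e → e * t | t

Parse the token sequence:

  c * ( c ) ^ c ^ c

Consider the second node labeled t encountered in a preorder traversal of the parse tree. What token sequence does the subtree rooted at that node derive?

[e [e [t [f c]]] * [t [f ( [e [t [f c]]] )] ^ [t [f c] ^ [t [f c]]]]]

( c ) ^ c ^ c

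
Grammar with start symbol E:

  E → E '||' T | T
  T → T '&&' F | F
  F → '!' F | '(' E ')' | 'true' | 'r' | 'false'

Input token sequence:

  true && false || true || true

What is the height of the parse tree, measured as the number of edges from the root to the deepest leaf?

[E [E [E [T [T [F true]] && [F false]]] || [T [F true]]] || [T [F true]]]

6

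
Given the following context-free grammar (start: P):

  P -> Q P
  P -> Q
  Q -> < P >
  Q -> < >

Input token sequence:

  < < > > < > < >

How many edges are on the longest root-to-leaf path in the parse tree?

[P [Q < [P [Q < >]] >] [P [Q < >] [P [Q < >]]]]

4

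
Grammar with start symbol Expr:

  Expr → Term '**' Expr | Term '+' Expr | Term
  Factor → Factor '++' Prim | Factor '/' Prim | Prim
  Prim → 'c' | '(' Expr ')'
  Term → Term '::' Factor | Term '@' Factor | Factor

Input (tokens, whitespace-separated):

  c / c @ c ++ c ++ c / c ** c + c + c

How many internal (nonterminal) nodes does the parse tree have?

27

[Expr [Term [Term [Factor [Factor [Prim c]] / [Prim c]]] @ [Factor [Factor [Factor [Factor [Prim c]] ++ [Prim c]] ++ [Prim c]] / [Prim c]]] ** [Expr [Term [Factor [Prim c]]] + [Expr [Term [Factor [Prim c]]] + [Expr [Term [Factor [Prim c]]]]]]]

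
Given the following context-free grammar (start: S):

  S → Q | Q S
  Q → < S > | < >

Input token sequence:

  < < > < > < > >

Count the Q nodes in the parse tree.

[S [Q < [S [Q < >] [S [Q < >] [S [Q < >]]]] >]]

4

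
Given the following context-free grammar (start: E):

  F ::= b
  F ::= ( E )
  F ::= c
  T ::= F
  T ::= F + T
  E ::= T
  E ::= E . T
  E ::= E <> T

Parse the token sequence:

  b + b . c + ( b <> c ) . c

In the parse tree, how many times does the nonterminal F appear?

[E [E [E [T [F b] + [T [F b]]]] . [T [F c] + [T [F ( [E [E [T [F b]]] <> [T [F c]]] )]]]] . [T [F c]]]

7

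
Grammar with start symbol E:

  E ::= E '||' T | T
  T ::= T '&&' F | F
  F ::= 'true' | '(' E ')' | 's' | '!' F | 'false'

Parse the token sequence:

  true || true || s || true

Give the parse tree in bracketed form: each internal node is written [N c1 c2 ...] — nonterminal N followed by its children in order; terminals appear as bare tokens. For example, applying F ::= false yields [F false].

[E [E [E [E [T [F true]]] || [T [F true]]] || [T [F s]]] || [T [F true]]]

E
E || T
E || T || T
E || T || T || T
T || T || T || T
F || T || T || T
true || T || T || T
true || F || T || T
true || true || T || T
true || true || F || T
true || true || s || T
true || true || s || F
true || true || s || true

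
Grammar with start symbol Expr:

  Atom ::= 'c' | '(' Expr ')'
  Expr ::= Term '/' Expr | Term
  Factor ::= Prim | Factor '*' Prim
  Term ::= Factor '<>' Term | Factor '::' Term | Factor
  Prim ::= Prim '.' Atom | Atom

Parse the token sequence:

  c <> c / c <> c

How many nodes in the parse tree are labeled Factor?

4

[Expr [Term [Factor [Prim [Atom c]]] <> [Term [Factor [Prim [Atom c]]]]] / [Expr [Term [Factor [Prim [Atom c]]] <> [Term [Factor [Prim [Atom c]]]]]]]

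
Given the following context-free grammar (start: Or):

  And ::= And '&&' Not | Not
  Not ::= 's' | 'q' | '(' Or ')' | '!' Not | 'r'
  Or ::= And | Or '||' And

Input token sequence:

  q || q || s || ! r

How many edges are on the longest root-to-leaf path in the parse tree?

[Or [Or [Or [Or [And [Not q]]] || [And [Not q]]] || [And [Not s]]] || [And [Not ! [Not r]]]]

6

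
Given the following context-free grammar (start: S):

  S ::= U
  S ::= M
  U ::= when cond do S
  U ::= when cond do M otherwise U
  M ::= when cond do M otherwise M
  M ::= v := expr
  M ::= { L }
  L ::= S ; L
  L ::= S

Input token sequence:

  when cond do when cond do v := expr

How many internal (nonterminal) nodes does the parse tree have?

6

[S [U when cond do [S [U when cond do [S [M v := expr]]]]]]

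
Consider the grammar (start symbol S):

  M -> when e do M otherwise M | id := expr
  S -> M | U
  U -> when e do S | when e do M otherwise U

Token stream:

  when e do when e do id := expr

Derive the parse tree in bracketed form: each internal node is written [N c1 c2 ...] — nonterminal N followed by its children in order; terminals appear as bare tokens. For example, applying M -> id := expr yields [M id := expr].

[S [U when e do [S [U when e do [S [M id := expr]]]]]]

S
U
when e do S
when e do U
when e do when e do S
when e do when e do M
when e do when e do id := expr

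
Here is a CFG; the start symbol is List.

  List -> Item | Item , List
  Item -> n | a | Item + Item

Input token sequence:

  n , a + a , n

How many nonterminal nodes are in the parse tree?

[List [Item n] , [List [Item [Item a] + [Item a]] , [List [Item n]]]]

8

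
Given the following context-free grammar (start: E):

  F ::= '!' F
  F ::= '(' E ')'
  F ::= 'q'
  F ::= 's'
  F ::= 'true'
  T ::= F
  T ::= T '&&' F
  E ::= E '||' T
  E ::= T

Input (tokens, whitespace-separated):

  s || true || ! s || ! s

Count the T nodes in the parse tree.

4

[E [E [E [E [T [F s]]] || [T [F true]]] || [T [F ! [F s]]]] || [T [F ! [F s]]]]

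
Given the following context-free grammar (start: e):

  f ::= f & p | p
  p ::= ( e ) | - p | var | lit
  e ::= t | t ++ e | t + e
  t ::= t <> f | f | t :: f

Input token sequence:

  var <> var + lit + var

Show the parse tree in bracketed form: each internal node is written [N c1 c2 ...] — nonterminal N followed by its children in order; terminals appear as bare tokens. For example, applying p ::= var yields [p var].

[e [t [t [f [p var]]] <> [f [p var]]] + [e [t [f [p lit]]] + [e [t [f [p var]]]]]]

e
t + e
t <> f + e
f <> f + e
p <> f + e
var <> f + e
var <> p + e
var <> var + e
var <> var + t + e
var <> var + f + e
var <> var + p + e
var <> var + lit + e
var <> var + lit + t
var <> var + lit + f
var <> var + lit + p
var <> var + lit + var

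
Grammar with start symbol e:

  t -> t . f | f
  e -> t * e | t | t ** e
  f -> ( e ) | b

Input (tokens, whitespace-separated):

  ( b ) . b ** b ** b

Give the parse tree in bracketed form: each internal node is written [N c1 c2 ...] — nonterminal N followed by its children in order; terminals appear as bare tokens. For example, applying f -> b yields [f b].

[e [t [t [f ( [e [t [f b]]] )]] . [f b]] ** [e [t [f b]] ** [e [t [f b]]]]]

e
t ** e
t . f ** e
f . f ** e
( e ) . f ** e
( t ) . f ** e
( f ) . f ** e
( b ) . f ** e
( b ) . b ** e
( b ) . b ** t ** e
( b ) . b ** f ** e
( b ) . b ** b ** e
( b ) . b ** b ** t
( b ) . b ** b ** f
( b ) . b ** b ** b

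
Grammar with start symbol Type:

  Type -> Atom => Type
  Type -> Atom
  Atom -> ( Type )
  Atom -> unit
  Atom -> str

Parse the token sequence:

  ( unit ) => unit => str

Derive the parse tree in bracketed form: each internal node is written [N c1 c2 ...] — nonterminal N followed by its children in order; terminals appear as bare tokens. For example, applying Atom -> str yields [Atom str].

[Type [Atom ( [Type [Atom unit]] )] => [Type [Atom unit] => [Type [Atom str]]]]

Type
Atom => Type
( Type ) => Type
( Atom ) => Type
( unit ) => Type
( unit ) => Atom => Type
( unit ) => unit => Type
( unit ) => unit => Atom
( unit ) => unit => str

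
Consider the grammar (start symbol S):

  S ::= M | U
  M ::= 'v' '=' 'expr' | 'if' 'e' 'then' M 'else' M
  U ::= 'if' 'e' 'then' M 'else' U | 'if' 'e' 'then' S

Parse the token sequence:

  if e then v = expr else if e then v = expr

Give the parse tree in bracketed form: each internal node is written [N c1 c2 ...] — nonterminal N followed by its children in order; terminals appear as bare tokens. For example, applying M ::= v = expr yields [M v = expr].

[S [U if e then [M v = expr] else [U if e then [S [M v = expr]]]]]

S
U
if e then M else U
if e then v = expr else U
if e then v = expr else if e then S
if e then v = expr else if e then M
if e then v = expr else if e then v = expr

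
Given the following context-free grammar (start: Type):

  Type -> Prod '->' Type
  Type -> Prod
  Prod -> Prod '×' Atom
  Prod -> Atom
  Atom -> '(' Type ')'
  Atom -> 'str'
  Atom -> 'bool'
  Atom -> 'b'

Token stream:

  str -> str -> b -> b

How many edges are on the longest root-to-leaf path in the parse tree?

6

[Type [Prod [Atom str]] -> [Type [Prod [Atom str]] -> [Type [Prod [Atom b]] -> [Type [Prod [Atom b]]]]]]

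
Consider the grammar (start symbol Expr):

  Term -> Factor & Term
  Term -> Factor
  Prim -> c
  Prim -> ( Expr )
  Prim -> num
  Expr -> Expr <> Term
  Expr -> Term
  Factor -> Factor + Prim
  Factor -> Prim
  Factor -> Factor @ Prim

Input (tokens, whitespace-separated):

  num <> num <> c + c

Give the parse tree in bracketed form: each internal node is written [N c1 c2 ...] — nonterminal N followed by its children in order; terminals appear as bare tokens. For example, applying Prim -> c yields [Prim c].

[Expr [Expr [Expr [Term [Factor [Prim num]]]] <> [Term [Factor [Prim num]]]] <> [Term [Factor [Factor [Prim c]] + [Prim c]]]]

Expr
Expr <> Term
Expr <> Term <> Term
Term <> Term <> Term
Factor <> Term <> Term
Prim <> Term <> Term
num <> Term <> Term
num <> Factor <> Term
num <> Prim <> Term
num <> num <> Term
num <> num <> Factor
num <> num <> Factor + Prim
num <> num <> Prim + Prim
num <> num <> c + Prim
num <> num <> c + c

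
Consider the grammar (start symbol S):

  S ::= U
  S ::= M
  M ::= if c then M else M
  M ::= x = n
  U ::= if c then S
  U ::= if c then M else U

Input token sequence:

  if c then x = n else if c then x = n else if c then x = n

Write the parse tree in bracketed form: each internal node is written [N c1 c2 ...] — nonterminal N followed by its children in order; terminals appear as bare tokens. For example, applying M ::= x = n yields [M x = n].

[S [U if c then [M x = n] else [U if c then [M x = n] else [U if c then [S [M x = n]]]]]]

S
U
if c then M else U
if c then x = n else U
if c then x = n else if c then M else U
if c then x = n else if c then x = n else U
if c then x = n else if c then x = n else if c then S
if c then x = n else if c then x = n else if c then M
if c then x = n else if c then x = n else if c then x = n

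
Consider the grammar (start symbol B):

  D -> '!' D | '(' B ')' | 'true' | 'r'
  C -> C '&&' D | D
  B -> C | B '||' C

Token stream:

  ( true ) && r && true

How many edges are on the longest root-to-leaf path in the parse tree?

8

[B [C [C [C [D ( [B [C [D true]]] )]] && [D r]] && [D true]]]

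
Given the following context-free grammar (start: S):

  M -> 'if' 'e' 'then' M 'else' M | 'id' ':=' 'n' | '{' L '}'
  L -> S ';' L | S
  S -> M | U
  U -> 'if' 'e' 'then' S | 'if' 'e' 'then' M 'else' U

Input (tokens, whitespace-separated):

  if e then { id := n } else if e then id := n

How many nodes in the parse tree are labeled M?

3

[S [U if e then [M { [L [S [M id := n]]] }] else [U if e then [S [M id := n]]]]]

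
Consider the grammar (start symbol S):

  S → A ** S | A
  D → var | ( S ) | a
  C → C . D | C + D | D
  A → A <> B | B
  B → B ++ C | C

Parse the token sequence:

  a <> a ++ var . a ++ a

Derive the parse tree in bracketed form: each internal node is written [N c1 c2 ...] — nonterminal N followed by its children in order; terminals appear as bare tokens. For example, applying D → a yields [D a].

S
A
A <> B
B <> B
C <> B
D <> B
a <> B
a <> B ++ C
a <> B ++ C ++ C
a <> C ++ C ++ C
a <> D ++ C ++ C
a <> a ++ C ++ C
a <> a ++ C . D ++ C
a <> a ++ D . D ++ C
a <> a ++ var . D ++ C
a <> a ++ var . a ++ C
a <> a ++ var . a ++ D
a <> a ++ var . a ++ a

[S [A [A [B [C [D a]]]] <> [B [B [B [C [D a]]] ++ [C [C [D var]] . [D a]]] ++ [C [D a]]]]]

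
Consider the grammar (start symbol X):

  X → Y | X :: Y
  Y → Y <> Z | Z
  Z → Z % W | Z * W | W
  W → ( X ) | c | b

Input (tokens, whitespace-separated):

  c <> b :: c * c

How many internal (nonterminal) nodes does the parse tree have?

[X [X [Y [Y [Z [W c]]] <> [Z [W b]]]] :: [Y [Z [Z [W c]] * [W c]]]]

13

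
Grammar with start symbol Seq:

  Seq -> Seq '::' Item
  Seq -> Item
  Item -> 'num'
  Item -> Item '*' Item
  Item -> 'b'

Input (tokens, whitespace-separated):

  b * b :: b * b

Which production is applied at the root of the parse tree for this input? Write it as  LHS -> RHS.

Seq -> Seq '::' Item

[Seq [Seq [Item [Item b] * [Item b]]] :: [Item [Item b] * [Item b]]]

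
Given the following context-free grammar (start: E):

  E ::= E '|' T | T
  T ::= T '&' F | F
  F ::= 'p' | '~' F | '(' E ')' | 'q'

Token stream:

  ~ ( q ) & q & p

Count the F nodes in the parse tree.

[E [T [T [T [F ~ [F ( [E [T [F q]]] )]]] & [F q]] & [F p]]]

5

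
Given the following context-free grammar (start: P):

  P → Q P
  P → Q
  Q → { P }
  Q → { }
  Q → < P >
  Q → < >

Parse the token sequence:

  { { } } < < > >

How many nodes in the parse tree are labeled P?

4

[P [Q { [P [Q { }]] }] [P [Q < [P [Q < >]] >]]]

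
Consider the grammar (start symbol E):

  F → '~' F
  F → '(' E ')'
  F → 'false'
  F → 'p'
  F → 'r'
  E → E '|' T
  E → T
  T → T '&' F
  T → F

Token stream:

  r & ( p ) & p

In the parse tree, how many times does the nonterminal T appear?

[E [T [T [T [F r]] & [F ( [E [T [F p]]] )]] & [F p]]]

4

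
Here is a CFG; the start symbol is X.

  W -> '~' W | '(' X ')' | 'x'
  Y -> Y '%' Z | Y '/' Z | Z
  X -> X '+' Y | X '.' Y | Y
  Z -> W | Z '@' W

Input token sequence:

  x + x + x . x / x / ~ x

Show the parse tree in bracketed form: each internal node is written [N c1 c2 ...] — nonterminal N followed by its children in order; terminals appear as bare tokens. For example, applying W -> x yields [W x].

X
X . Y
X + Y . Y
X + Y + Y . Y
Y + Y + Y . Y
Z + Y + Y . Y
W + Y + Y . Y
x + Y + Y . Y
x + Z + Y . Y
x + W + Y . Y
x + x + Y . Y
x + x + Z . Y
x + x + W . Y
x + x + x . Y
x + x + x . Y / Z
x + x + x . Y / Z / Z
x + x + x . Z / Z / Z
x + x + x . W / Z / Z
x + x + x . x / Z / Z
x + x + x . x / W / Z
x + x + x . x / x / Z
x + x + x . x / x / W
x + x + x . x / x / ~ W
x + x + x . x / x / ~ x

[X [X [X [X [Y [Z [W x]]]] + [Y [Z [W x]]]] + [Y [Z [W x]]]] . [Y [Y [Y [Z [W x]]] / [Z [W x]]] / [Z [W ~ [W x]]]]]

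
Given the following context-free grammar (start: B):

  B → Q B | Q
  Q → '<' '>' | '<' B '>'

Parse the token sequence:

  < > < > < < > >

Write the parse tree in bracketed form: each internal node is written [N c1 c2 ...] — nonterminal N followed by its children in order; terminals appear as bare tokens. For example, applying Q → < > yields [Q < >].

B
Q B
< > B
< > Q B
< > < > B
< > < > Q
< > < > < B >
< > < > < Q >
< > < > < < > >

[B [Q < >] [B [Q < >] [B [Q < [B [Q < >]] >]]]]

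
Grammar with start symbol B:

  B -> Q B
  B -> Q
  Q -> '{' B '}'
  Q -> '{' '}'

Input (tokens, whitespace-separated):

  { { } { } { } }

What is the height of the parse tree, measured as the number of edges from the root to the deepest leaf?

[B [Q { [B [Q { }] [B [Q { }] [B [Q { }]]]] }]]

6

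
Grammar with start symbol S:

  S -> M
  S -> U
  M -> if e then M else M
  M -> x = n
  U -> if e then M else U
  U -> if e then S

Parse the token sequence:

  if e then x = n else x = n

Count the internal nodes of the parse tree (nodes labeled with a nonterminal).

4

[S [M if e then [M x = n] else [M x = n]]]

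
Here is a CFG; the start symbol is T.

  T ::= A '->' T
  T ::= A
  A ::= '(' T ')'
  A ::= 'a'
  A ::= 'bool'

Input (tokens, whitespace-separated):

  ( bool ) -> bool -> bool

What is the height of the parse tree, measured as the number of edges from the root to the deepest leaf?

[T [A ( [T [A bool]] )] -> [T [A bool] -> [T [A bool]]]]

4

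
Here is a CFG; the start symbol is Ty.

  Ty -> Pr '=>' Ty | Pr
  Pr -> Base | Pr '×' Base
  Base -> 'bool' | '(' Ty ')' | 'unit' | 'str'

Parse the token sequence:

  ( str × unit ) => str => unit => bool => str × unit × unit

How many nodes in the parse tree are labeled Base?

[Ty [Pr [Base ( [Ty [Pr [Pr [Base str]] × [Base unit]]] )]] => [Ty [Pr [Base str]] => [Ty [Pr [Base unit]] => [Ty [Pr [Base bool]] => [Ty [Pr [Pr [Pr [Base str]] × [Base unit]] × [Base unit]]]]]]]

9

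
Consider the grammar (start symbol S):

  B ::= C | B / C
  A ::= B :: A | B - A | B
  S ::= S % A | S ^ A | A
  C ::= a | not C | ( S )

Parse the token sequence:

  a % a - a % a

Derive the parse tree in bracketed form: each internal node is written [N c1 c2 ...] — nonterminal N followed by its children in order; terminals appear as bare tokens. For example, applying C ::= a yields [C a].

[S [S [S [A [B [C a]]]] % [A [B [C a]] - [A [B [C a]]]]] % [A [B [C a]]]]

S
S % A
S % A % A
A % A % A
B % A % A
C % A % A
a % A % A
a % B - A % A
a % C - A % A
a % a - A % A
a % a - B % A
a % a - C % A
a % a - a % A
a % a - a % B
a % a - a % C
a % a - a % a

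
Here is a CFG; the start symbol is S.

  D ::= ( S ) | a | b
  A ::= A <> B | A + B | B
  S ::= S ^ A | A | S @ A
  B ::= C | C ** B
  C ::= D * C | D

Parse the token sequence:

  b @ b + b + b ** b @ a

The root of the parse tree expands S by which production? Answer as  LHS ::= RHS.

[S [S [S [A [B [C [D b]]]]] @ [A [A [A [B [C [D b]]]] + [B [C [D b]]]] + [B [C [D b]] ** [B [C [D b]]]]]] @ [A [B [C [D a]]]]]

S ::= S @ A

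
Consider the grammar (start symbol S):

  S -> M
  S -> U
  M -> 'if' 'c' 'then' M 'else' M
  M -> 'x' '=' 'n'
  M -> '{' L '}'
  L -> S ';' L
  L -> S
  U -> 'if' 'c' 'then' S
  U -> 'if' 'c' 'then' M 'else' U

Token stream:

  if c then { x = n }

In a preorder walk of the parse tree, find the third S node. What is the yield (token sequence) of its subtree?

x = n

[S [U if c then [S [M { [L [S [M x = n]]] }]]]]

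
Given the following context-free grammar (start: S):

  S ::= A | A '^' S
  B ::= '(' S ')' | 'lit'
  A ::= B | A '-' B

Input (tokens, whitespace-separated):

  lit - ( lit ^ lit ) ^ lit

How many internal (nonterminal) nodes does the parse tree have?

14

[S [A [A [B lit]] - [B ( [S [A [B lit]] ^ [S [A [B lit]]]] )]] ^ [S [A [B lit]]]]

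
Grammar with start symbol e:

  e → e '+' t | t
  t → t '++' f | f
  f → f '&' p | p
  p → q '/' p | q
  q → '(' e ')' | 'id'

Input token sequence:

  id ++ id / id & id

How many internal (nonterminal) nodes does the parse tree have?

14

[e [t [t [f [p [q id]]]] ++ [f [f [p [q id] / [p [q id]]]] & [p [q id]]]]]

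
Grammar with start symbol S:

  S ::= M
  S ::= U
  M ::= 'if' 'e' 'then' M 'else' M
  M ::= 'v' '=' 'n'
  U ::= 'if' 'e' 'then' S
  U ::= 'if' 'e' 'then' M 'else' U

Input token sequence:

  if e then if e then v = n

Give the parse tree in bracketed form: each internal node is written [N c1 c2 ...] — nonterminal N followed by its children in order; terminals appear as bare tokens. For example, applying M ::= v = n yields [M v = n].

[S [U if e then [S [U if e then [S [M v = n]]]]]]

S
U
if e then S
if e then U
if e then if e then S
if e then if e then M
if e then if e then v = n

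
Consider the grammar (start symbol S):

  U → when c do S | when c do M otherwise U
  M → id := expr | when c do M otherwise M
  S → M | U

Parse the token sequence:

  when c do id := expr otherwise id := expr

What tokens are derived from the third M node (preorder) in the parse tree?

id := expr

[S [M when c do [M id := expr] otherwise [M id := expr]]]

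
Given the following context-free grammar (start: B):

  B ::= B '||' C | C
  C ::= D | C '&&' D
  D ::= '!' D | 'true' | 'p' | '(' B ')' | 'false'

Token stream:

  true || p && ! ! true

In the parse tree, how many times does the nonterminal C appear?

[B [B [C [D true]]] || [C [C [D p]] && [D ! [D ! [D true]]]]]

3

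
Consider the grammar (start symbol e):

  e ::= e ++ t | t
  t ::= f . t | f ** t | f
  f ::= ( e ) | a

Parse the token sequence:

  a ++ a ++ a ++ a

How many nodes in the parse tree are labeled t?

[e [e [e [e [t [f a]]] ++ [t [f a]]] ++ [t [f a]]] ++ [t [f a]]]

4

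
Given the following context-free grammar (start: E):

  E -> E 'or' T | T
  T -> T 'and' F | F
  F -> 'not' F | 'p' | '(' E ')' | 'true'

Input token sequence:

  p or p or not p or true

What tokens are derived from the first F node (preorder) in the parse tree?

[E [E [E [E [T [F p]]] or [T [F p]]] or [T [F not [F p]]]] or [T [F true]]]

p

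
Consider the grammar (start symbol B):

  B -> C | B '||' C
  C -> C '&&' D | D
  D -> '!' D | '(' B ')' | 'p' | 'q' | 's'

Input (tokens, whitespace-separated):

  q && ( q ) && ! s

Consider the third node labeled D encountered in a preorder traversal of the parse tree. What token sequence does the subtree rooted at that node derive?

q

[B [C [C [C [D q]] && [D ( [B [C [D q]]] )]] && [D ! [D s]]]]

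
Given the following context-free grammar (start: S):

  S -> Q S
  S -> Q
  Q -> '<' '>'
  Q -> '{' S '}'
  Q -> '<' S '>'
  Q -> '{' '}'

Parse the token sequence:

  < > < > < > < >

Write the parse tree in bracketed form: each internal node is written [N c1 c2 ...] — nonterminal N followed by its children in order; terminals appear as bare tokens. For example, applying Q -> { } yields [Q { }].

[S [Q < >] [S [Q < >] [S [Q < >] [S [Q < >]]]]]

S
Q S
< > S
< > Q S
< > < > S
< > < > Q S
< > < > < > S
< > < > < > Q
< > < > < > < >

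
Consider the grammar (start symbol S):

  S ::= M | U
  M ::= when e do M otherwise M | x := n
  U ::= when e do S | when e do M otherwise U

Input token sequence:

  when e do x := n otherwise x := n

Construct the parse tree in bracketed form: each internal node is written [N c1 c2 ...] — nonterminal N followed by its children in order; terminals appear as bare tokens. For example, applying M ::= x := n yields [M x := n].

S
M
when e do M otherwise M
when e do x := n otherwise M
when e do x := n otherwise x := n

[S [M when e do [M x := n] otherwise [M x := n]]]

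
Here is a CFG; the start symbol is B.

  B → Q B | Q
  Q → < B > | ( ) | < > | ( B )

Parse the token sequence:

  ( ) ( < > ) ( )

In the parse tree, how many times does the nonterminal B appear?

4

[B [Q ( )] [B [Q ( [B [Q < >]] )] [B [Q ( )]]]]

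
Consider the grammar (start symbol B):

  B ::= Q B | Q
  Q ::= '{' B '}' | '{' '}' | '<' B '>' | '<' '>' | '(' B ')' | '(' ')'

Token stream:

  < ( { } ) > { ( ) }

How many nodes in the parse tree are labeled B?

[B [Q < [B [Q ( [B [Q { }]] )]] >] [B [Q { [B [Q ( )]] }]]]

5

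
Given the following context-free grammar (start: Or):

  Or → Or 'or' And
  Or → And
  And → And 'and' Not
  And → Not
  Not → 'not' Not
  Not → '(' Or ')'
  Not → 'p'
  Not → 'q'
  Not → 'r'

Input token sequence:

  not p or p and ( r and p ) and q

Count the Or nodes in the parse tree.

[Or [Or [And [Not not [Not p]]]] or [And [And [And [Not p]] and [Not ( [Or [And [And [Not r]] and [Not p]]] )]] and [Not q]]]

3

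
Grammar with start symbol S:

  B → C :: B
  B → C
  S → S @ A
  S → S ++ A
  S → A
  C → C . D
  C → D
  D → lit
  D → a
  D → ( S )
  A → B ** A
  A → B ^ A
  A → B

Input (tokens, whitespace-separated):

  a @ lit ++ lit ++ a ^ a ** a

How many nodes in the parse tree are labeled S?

[S [S [S [S [A [B [C [D a]]]]] @ [A [B [C [D lit]]]]] ++ [A [B [C [D lit]]]]] ++ [A [B [C [D a]]] ^ [A [B [C [D a]]] ** [A [B [C [D a]]]]]]]

4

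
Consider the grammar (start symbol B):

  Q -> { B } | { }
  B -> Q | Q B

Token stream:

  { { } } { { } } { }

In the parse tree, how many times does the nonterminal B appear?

[B [Q { [B [Q { }]] }] [B [Q { [B [Q { }]] }] [B [Q { }]]]]

5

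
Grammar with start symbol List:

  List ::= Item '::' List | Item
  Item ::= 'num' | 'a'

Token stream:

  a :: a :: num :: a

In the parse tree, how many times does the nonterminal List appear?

[List [Item a] :: [List [Item a] :: [List [Item num] :: [List [Item a]]]]]

4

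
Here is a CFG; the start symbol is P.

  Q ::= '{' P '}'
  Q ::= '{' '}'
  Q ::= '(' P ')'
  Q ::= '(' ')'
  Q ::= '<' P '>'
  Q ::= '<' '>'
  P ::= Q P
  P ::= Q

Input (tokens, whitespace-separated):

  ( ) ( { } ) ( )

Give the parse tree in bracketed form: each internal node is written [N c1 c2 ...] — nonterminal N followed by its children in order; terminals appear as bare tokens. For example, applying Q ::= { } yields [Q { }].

P
Q P
( ) P
( ) Q P
( ) ( P ) P
( ) ( Q ) P
( ) ( { } ) P
( ) ( { } ) Q
( ) ( { } ) ( )

[P [Q ( )] [P [Q ( [P [Q { }]] )] [P [Q ( )]]]]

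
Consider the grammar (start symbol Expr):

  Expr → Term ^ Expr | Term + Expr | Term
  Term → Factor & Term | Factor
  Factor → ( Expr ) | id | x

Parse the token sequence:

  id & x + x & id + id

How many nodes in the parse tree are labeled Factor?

5

[Expr [Term [Factor id] & [Term [Factor x]]] + [Expr [Term [Factor x] & [Term [Factor id]]] + [Expr [Term [Factor id]]]]]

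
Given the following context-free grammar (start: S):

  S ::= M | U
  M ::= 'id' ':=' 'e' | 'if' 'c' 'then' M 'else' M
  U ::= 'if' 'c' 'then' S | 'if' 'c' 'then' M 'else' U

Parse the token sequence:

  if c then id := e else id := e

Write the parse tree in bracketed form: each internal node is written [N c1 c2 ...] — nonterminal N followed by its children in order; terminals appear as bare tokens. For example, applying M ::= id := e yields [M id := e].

S
M
if c then M else M
if c then id := e else M
if c then id := e else id := e

[S [M if c then [M id := e] else [M id := e]]]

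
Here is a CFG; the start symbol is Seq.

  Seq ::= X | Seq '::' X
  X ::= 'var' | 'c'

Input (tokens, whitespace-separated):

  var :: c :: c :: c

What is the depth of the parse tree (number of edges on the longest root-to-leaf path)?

5

[Seq [Seq [Seq [Seq [X var]] :: [X c]] :: [X c]] :: [X c]]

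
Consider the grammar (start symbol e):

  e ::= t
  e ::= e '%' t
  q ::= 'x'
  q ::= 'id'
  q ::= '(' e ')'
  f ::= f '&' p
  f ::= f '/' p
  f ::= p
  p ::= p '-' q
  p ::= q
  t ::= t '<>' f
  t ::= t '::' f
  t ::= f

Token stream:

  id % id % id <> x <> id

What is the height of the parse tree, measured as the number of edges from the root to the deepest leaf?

[e [e [e [t [f [p [q id]]]]] % [t [f [p [q id]]]]] % [t [t [t [f [p [q id]]]] <> [f [p [q x]]]] <> [f [p [q id]]]]]

7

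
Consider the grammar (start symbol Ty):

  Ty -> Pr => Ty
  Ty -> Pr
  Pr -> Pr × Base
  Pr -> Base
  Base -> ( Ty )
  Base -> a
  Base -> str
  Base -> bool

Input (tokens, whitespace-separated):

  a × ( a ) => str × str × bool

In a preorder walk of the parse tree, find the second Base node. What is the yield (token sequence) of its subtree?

[Ty [Pr [Pr [Base a]] × [Base ( [Ty [Pr [Base a]]] )]] => [Ty [Pr [Pr [Pr [Base str]] × [Base str]] × [Base bool]]]]

( a )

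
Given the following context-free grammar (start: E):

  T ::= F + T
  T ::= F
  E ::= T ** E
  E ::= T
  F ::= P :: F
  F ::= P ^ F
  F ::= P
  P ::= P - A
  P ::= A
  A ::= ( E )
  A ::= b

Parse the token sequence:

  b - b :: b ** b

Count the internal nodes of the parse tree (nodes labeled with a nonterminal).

[E [T [F [P [P [A b]] - [A b]] :: [F [P [A b]]]]] ** [E [T [F [P [A b]]]]]]

15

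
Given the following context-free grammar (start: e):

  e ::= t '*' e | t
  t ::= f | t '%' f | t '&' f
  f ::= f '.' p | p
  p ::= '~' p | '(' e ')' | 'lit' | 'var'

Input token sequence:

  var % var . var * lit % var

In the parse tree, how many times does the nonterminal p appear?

5

[e [t [t [f [p var]]] % [f [f [p var]] . [p var]]] * [e [t [t [f [p lit]]] % [f [p var]]]]]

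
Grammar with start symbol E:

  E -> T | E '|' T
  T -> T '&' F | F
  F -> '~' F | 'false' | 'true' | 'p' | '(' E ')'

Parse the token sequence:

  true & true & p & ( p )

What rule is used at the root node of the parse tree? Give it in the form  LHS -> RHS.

[E [T [T [T [T [F true]] & [F true]] & [F p]] & [F ( [E [T [F p]]] )]]]

E -> T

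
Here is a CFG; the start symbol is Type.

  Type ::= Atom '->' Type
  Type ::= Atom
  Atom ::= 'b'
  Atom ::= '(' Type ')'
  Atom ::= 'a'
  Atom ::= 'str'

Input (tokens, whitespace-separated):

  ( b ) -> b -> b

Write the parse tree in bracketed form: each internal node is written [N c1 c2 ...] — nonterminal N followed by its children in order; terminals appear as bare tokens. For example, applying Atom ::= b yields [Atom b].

Type
Atom -> Type
( Type ) -> Type
( Atom ) -> Type
( b ) -> Type
( b ) -> Atom -> Type
( b ) -> b -> Type
( b ) -> b -> Atom
( b ) -> b -> b

[Type [Atom ( [Type [Atom b]] )] -> [Type [Atom b] -> [Type [Atom b]]]]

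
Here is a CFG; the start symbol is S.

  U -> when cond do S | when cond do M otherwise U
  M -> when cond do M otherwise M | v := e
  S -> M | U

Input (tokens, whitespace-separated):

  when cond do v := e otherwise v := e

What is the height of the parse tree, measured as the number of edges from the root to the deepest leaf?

3

[S [M when cond do [M v := e] otherwise [M v := e]]]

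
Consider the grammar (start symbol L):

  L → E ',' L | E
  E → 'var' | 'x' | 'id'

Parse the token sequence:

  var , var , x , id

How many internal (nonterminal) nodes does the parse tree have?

[L [E var] , [L [E var] , [L [E x] , [L [E id]]]]]

8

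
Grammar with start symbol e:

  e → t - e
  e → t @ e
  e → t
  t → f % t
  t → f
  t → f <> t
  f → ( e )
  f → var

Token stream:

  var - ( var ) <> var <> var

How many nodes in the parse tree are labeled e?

[e [t [f var]] - [e [t [f ( [e [t [f var]]] )] <> [t [f var] <> [t [f var]]]]]]

3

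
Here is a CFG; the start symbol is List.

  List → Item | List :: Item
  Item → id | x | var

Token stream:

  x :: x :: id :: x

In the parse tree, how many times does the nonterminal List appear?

[List [List [List [List [Item x]] :: [Item x]] :: [Item id]] :: [Item x]]

4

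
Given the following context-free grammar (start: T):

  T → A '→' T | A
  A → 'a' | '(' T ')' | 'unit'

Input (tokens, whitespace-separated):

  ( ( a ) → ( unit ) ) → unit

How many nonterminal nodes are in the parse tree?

[T [A ( [T [A ( [T [A a]] )] → [T [A ( [T [A unit]] )]]] )] → [T [A unit]]]

12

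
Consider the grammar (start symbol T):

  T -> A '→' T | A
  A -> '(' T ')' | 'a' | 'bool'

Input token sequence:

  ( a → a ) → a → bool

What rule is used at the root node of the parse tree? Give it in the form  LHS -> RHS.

[T [A ( [T [A a] → [T [A a]]] )] → [T [A a] → [T [A bool]]]]

T -> A '→' T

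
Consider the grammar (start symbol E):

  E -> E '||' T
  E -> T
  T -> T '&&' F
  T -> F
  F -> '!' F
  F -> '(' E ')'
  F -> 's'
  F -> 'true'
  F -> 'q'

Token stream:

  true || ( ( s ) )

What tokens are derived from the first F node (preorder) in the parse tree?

true

[E [E [T [F true]]] || [T [F ( [E [T [F ( [E [T [F s]]] )]]] )]]]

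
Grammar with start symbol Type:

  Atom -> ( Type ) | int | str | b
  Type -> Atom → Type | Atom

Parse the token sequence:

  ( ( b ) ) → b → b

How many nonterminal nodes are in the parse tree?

[Type [Atom ( [Type [Atom ( [Type [Atom b]] )]] )] → [Type [Atom b] → [Type [Atom b]]]]

10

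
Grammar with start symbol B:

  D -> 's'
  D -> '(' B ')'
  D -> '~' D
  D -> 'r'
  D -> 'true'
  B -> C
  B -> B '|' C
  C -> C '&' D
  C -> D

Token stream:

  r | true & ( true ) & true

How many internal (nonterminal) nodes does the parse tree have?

[B [B [C [D r]]] | [C [C [C [D true]] & [D ( [B [C [D true]]] )]] & [D true]]]

13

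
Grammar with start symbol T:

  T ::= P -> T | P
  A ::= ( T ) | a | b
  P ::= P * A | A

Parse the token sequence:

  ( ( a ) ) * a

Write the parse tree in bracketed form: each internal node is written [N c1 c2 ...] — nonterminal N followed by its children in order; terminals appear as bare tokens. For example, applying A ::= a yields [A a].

[T [P [P [A ( [T [P [A ( [T [P [A a]]] )]]] )]] * [A a]]]

T
P
P * A
A * A
( T ) * A
( P ) * A
( A ) * A
( ( T ) ) * A
( ( P ) ) * A
( ( A ) ) * A
( ( a ) ) * A
( ( a ) ) * a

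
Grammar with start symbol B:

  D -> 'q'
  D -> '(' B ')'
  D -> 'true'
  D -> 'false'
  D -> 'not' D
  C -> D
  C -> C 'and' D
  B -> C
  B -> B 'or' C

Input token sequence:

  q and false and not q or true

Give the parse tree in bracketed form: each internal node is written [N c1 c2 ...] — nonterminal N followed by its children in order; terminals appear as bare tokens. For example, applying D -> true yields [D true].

B
B or C
C or C
C and D or C
C and D and D or C
D and D and D or C
q and D and D or C
q and false and D or C
q and false and not D or C
q and false and not q or C
q and false and not q or D
q and false and not q or true

[B [B [C [C [C [D q]] and [D false]] and [D not [D q]]]] or [C [D true]]]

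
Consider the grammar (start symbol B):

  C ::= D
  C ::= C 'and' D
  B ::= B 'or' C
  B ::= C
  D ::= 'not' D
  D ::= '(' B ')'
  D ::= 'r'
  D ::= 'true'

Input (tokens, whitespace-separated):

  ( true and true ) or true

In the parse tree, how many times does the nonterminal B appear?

3

[B [B [C [D ( [B [C [C [D true]] and [D true]]] )]]] or [C [D true]]]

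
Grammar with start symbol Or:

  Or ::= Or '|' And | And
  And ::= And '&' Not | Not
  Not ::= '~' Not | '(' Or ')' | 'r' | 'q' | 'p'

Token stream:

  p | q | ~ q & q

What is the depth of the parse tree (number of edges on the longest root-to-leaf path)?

5

[Or [Or [Or [And [Not p]]] | [And [Not q]]] | [And [And [Not ~ [Not q]]] & [Not q]]]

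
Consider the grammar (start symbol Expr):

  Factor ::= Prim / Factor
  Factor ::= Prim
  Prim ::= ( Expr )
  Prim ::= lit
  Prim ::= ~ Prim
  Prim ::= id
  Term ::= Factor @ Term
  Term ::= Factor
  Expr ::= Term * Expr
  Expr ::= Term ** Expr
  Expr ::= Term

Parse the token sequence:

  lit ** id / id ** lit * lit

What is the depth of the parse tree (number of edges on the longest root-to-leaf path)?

7

[Expr [Term [Factor [Prim lit]]] ** [Expr [Term [Factor [Prim id] / [Factor [Prim id]]]] ** [Expr [Term [Factor [Prim lit]]] * [Expr [Term [Factor [Prim lit]]]]]]]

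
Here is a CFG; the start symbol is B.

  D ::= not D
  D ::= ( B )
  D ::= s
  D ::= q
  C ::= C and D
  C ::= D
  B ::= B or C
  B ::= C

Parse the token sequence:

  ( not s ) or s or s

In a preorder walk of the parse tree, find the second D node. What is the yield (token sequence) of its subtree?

[B [B [B [C [D ( [B [C [D not [D s]]]] )]]] or [C [D s]]] or [C [D s]]]

not s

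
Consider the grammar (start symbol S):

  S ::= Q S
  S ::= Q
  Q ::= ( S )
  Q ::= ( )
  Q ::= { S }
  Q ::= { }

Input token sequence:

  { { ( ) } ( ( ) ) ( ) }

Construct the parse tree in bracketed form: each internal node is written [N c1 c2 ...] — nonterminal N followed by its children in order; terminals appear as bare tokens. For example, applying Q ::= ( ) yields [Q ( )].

S
Q
{ S }
{ Q S }
{ { S } S }
{ { Q } S }
{ { ( ) } S }
{ { ( ) } Q S }
{ { ( ) } ( S ) S }
{ { ( ) } ( Q ) S }
{ { ( ) } ( ( ) ) S }
{ { ( ) } ( ( ) ) Q }
{ { ( ) } ( ( ) ) ( ) }

[S [Q { [S [Q { [S [Q ( )]] }] [S [Q ( [S [Q ( )]] )] [S [Q ( )]]]] }]]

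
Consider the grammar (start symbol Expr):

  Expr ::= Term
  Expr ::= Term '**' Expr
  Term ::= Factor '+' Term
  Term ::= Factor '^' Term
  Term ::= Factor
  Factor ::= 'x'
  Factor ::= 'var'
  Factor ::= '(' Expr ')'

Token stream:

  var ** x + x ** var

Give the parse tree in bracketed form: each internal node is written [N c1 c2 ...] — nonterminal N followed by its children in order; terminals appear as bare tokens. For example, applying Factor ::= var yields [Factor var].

Expr
Term ** Expr
Factor ** Expr
var ** Expr
var ** Term ** Expr
var ** Factor + Term ** Expr
var ** x + Term ** Expr
var ** x + Factor ** Expr
var ** x + x ** Expr
var ** x + x ** Term
var ** x + x ** Factor
var ** x + x ** var

[Expr [Term [Factor var]] ** [Expr [Term [Factor x] + [Term [Factor x]]] ** [Expr [Term [Factor var]]]]]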